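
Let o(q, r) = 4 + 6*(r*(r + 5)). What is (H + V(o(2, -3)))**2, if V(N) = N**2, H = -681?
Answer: 117649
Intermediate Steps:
o(q, r) = 4 + 6*r*(5 + r) (o(q, r) = 4 + 6*(r*(5 + r)) = 4 + 6*r*(5 + r))
(H + V(o(2, -3)))**2 = (-681 + (4 + 6*(-3)**2 + 30*(-3))**2)**2 = (-681 + (4 + 6*9 - 90)**2)**2 = (-681 + (4 + 54 - 90)**2)**2 = (-681 + (-32)**2)**2 = (-681 + 1024)**2 = 343**2 = 117649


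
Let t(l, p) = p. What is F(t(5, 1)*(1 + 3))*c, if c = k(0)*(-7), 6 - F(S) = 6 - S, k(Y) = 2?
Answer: -56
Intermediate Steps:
F(S) = S (F(S) = 6 - (6 - S) = 6 + (-6 + S) = S)
c = -14 (c = 2*(-7) = -14)
F(t(5, 1)*(1 + 3))*c = (1*(1 + 3))*(-14) = (1*4)*(-14) = 4*(-14) = -56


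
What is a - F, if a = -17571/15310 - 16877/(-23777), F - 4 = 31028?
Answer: -11296610196637/364025870 ≈ -31032.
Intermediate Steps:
F = 31032 (F = 4 + 31028 = 31032)
a = -159398797/364025870 (a = -17571*1/15310 - 16877*(-1/23777) = -17571/15310 + 16877/23777 = -159398797/364025870 ≈ -0.43788)
a - F = -159398797/364025870 - 1*31032 = -159398797/364025870 - 31032 = -11296610196637/364025870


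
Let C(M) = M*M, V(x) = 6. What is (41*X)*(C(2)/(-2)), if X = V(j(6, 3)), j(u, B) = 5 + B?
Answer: -492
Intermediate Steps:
X = 6
C(M) = M²
(41*X)*(C(2)/(-2)) = (41*6)*(2²/(-2)) = 246*(4*(-½)) = 246*(-2) = -492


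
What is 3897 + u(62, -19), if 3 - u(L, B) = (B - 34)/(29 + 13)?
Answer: 163853/42 ≈ 3901.3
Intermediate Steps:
u(L, B) = 80/21 - B/42 (u(L, B) = 3 - (B - 34)/(29 + 13) = 3 - (-34 + B)/42 = 3 - (-17/21 + B/42) = 3 + (17/21 - B/42) = 80/21 - B/42)
3897 + u(62, -19) = 3897 + (80/21 - 1/42*(-19)) = 3897 + (80/21 + 19/42) = 3897 + 179/42 = 163853/42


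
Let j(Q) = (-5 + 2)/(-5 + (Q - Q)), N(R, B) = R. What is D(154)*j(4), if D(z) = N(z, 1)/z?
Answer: 3/5 ≈ 0.60000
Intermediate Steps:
j(Q) = 3/5 (j(Q) = -3/(-5 + 0) = -3/(-5) = -3*(-1/5) = 3/5)
D(z) = 1 (D(z) = z/z = 1)
D(154)*j(4) = 1*(3/5) = 3/5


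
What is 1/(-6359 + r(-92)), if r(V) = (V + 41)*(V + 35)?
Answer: -1/3452 ≈ -0.00028969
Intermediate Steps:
r(V) = (35 + V)*(41 + V) (r(V) = (41 + V)*(35 + V) = (35 + V)*(41 + V))
1/(-6359 + r(-92)) = 1/(-6359 + (1435 + (-92)**2 + 76*(-92))) = 1/(-6359 + (1435 + 8464 - 6992)) = 1/(-6359 + 2907) = 1/(-3452) = -1/3452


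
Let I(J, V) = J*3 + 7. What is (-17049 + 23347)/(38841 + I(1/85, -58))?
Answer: 535330/3302083 ≈ 0.16212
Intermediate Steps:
I(J, V) = 7 + 3*J (I(J, V) = 3*J + 7 = 7 + 3*J)
(-17049 + 23347)/(38841 + I(1/85, -58)) = (-17049 + 23347)/(38841 + (7 + 3/85)) = 6298/(38841 + (7 + 3*(1/85))) = 6298/(38841 + (7 + 3/85)) = 6298/(38841 + 598/85) = 6298/(3302083/85) = 6298*(85/3302083) = 535330/3302083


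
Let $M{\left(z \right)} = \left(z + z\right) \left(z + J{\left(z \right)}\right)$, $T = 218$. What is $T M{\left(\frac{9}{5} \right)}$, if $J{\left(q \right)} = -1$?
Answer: $\frac{15696}{25} \approx 627.84$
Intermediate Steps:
$M{\left(z \right)} = 2 z \left(-1 + z\right)$ ($M{\left(z \right)} = \left(z + z\right) \left(z - 1\right) = 2 z \left(-1 + z\right)$)
$T M{\left(\frac{9}{5} \right)} = 218 \cdot 2 \cdot \frac{9}{5} \left(-1 + \frac{9}{5}\right) = 218 \cdot 2 \cdot \frac{9}{5} \cdot \frac{4}{5} = 218 \cdot \frac{72}{25} = \frac{15696}{25}$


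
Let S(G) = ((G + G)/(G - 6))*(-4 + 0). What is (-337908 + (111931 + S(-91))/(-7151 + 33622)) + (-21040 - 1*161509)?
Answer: -1336359816380/2567687 ≈ -5.2045e+5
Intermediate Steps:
S(G) = -8*G/(-6 + G) (S(G) = ((2*G)/(-6 + G))*(-4) = (2*G/(-6 + G))*(-4) = -8*G/(-6 + G))
(-337908 + (111931 + S(-91))/(-7151 + 33622)) + (-21040 - 1*161509) = (-337908 + (111931 - 8*(-91)/(-6 - 91))/(-7151 + 33622)) + (-21040 - 1*161509) = (-337908 + (111931 - 8*(-91)/(-97))/26471) + (-21040 - 161509) = (-337908 + (111931 - 8*(-91)*(-1/97))*(1/26471)) - 182549 = (-337908 + (111931 - 728/97)*(1/26471)) - 182549 = (-337908 + (10856579/97)*(1/26471)) - 182549 = (-337908 + 10856579/2567687) - 182549 = -867631122217/2567687 - 182549 = -1336359816380/2567687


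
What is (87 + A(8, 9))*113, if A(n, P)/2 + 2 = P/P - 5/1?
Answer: 8475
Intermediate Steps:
A(n, P) = -12 (A(n, P) = -4 + 2*(P/P - 5/1) = -4 + 2*(1 - 5*1) = -4 + 2*(1 - 5) = -4 + 2*(-4) = -4 - 8 = -12)
(87 + A(8, 9))*113 = (87 - 12)*113 = 75*113 = 8475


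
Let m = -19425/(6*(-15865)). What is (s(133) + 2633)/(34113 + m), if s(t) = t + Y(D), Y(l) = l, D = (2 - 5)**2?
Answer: 17610150/216482393 ≈ 0.081347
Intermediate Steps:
D = 9 (D = (-3)**2 = 9)
m = 1295/6346 (m = -19425/(-95190) = -19425*(-1/95190) = 1295/6346 ≈ 0.20407)
s(t) = 9 + t (s(t) = t + 9 = 9 + t)
(s(133) + 2633)/(34113 + m) = ((9 + 133) + 2633)/(34113 + 1295/6346) = (142 + 2633)/(216482393/6346) = 2775*(6346/216482393) = 17610150/216482393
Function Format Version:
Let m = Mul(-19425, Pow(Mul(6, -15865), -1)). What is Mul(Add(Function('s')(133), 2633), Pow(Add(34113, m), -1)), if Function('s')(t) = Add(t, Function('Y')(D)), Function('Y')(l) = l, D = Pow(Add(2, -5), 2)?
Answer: Rational(17610150, 216482393) ≈ 0.081347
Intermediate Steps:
D = 9 (D = Pow(-3, 2) = 9)
m = Rational(1295, 6346) (m = Mul(-19425, Pow(-95190, -1)) = Mul(-19425, Rational(-1, 95190)) = Rational(1295, 6346) ≈ 0.20407)
Function('s')(t) = Add(9, t) (Function('s')(t) = Add(t, 9) = Add(9, t))
Mul(Add(Function('s')(133), 2633), Pow(Add(34113, m), -1)) = Mul(Add(Add(9, 133), 2633), Pow(Add(34113, Rational(1295, 6346)), -1)) = Mul(Add(142, 2633), Pow(Rational(216482393, 6346), -1)) = Mul(2775, Rational(6346, 216482393)) = Rational(17610150, 216482393)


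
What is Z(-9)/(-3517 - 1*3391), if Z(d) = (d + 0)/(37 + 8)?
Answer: 1/34540 ≈ 2.8952e-5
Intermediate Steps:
Z(d) = d/45
Z(-9)/(-3517 - 1*3391) = ((1/45)*(-9))/(-3517 - 1*3391) = -1/(5*(-3517 - 3391)) = -⅕/(-6908) = -⅕*(-1/6908) = 1/34540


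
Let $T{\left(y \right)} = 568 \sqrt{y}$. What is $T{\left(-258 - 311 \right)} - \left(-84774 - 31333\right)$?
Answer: $116107 + 568 i \sqrt{569} \approx 1.1611 \cdot 10^{5} + 13549.0 i$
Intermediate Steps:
$T{\left(-258 - 311 \right)} - \left(-84774 - 31333\right) = 568 \sqrt{-258 - 311} - \left(-84774 - 31333\right) = 568 \sqrt{-569} - -116107 = 568 i \sqrt{569} + 116107 = 116107 + 568 i \sqrt{569}$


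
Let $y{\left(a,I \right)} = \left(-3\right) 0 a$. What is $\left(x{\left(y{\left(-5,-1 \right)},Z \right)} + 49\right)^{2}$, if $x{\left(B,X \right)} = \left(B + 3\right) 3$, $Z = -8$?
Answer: $3364$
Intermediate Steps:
$y{\left(a,I \right)} = 0$ ($y{\left(a,I \right)} = 0 a = 0$)
$x{\left(B,X \right)} = 9 + 3 B$ ($x{\left(B,X \right)} = \left(3 + B\right) 3 = 9 + 3 B$)
$\left(x{\left(y{\left(-5,-1 \right)},Z \right)} + 49\right)^{2} = \left(\left(9 + 3 \cdot 0\right) + 49\right)^{2} = \left(\left(9 + 0\right) + 49\right)^{2} = \left(9 + 49\right)^{2} = 58^{2} = 3364$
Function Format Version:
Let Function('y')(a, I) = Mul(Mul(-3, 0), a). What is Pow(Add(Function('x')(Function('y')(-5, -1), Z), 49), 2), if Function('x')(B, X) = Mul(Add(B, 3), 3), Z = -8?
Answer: 3364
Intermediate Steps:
Function('y')(a, I) = 0 (Function('y')(a, I) = Mul(0, a) = 0)
Function('x')(B, X) = Add(9, Mul(3, B)) (Function('x')(B, X) = Mul(Add(3, B), 3) = Add(9, Mul(3, B)))
Pow(Add(Function('x')(Function('y')(-5, -1), Z), 49), 2) = Pow(Add(Add(9, Mul(3, 0)), 49), 2) = Pow(Add(Add(9, 0), 49), 2) = Pow(Add(9, 49), 2) = Pow(58, 2) = 3364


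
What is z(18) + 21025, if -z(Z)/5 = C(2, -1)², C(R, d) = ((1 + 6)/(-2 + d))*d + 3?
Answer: 187945/9 ≈ 20883.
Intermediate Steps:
C(R, d) = 3 + 7*d/(-2 + d) (C(R, d) = (7/(-2 + d))*d + 3 = 7*d/(-2 + d) + 3 = 3 + 7*d/(-2 + d))
z(Z) = -1280/9 (z(Z) = -5*4*(-3 + 5*(-1))²/(-2 - 1)² = -5*4*(-3 - 5)²/9 = -5*(2*(-⅓)*(-8))² = -5*(16/3)² = -5*256/9 = -1280/9)
z(18) + 21025 = -1280/9 + 21025 = 187945/9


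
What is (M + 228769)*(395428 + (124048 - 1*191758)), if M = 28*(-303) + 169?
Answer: 72246743972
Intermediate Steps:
M = -8315 (M = -8484 + 169 = -8315)
(M + 228769)*(395428 + (124048 - 1*191758)) = (-8315 + 228769)*(395428 + (124048 - 1*191758)) = 220454*(395428 + (124048 - 191758)) = 220454*(395428 - 67710) = 220454*327718 = 72246743972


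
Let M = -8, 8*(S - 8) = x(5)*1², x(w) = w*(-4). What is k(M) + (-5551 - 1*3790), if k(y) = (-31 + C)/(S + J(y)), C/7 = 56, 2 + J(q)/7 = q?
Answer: -1205711/129 ≈ -9346.6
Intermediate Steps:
J(q) = -14 + 7*q
x(w) = -4*w
C = 392 (C = 7*56 = 392)
S = 11/2 (S = 8 + (-4*5*1²)/8 = 8 + (-20*1)/8 = 8 + (⅛)*(-20) = 8 - 5/2 = 11/2 ≈ 5.5000)
k(y) = 361/(-17/2 + 7*y) (k(y) = (-31 + 392)/(11/2 + (-14 + 7*y)) = 361/(-17/2 + 7*y))
k(M) + (-5551 - 1*3790) = 722/(-17 + 14*(-8)) + (-5551 - 1*3790) = 722/(-17 - 112) + (-5551 - 3790) = 722/(-129) - 9341 = 722*(-1/129) - 9341 = -722/129 - 9341 = -1205711/129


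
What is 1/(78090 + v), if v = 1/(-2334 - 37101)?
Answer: 39435/3079479149 ≈ 1.2806e-5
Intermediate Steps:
v = -1/39435 (v = 1/(-39435) = -1/39435 ≈ -2.5358e-5)
1/(78090 + v) = 1/(78090 - 1/39435) = 1/(3079479149/39435) = 39435/3079479149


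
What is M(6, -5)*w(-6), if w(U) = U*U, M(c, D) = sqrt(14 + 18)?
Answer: 144*sqrt(2) ≈ 203.65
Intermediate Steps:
M(c, D) = 4*sqrt(2) (M(c, D) = sqrt(32) = 4*sqrt(2))
w(U) = U**2
M(6, -5)*w(-6) = (4*sqrt(2))*(-6)**2 = (4*sqrt(2))*36 = 144*sqrt(2)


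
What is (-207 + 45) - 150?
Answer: -312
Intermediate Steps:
(-207 + 45) - 150 = -162 - 150 = -312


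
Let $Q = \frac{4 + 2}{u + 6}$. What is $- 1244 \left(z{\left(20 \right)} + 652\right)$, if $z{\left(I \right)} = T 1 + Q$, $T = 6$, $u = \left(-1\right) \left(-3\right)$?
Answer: $- \frac{2458144}{3} \approx -8.1938 \cdot 10^{5}$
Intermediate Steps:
$u = 3$
$Q = \frac{2}{3}$ ($Q = \frac{4 + 2}{3 + 6} = \frac{6}{9} = 6 \cdot \frac{1}{9} = \frac{2}{3} \approx 0.66667$)
$z{\left(I \right)} = \frac{20}{3}$ ($z{\left(I \right)} = 6 \cdot 1 + \frac{2}{3} = 6 + \frac{2}{3} = \frac{20}{3}$)
$- 1244 \left(z{\left(20 \right)} + 652\right) = - 1244 \left(\frac{20}{3} + 652\right) = \left(-1244\right) \frac{1976}{3} = - \frac{2458144}{3}$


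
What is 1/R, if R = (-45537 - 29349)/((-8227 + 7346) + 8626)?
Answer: -7745/74886 ≈ -0.10342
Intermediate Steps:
R = -74886/7745 (R = -74886/(-881 + 8626) = -74886/7745 ≈ -9.6689)
1/R = 1/(-74886/7745) = -7745/74886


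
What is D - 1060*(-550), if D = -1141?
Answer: 581859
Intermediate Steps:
D - 1060*(-550) = -1141 - 1060*(-550) = -1141 + 583000 = 581859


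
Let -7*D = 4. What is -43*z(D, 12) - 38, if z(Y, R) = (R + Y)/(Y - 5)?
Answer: 1958/39 ≈ 50.205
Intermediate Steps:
D = -4/7 (D = -1/7*4 = -4/7 ≈ -0.57143)
z(Y, R) = (R + Y)/(-5 + Y)
-43*z(D, 12) - 38 = -43*(12 - 4/7)/(-5 - 4/7) - 38 = -43*80/((-39/7)*7) - 38 = -(-301)*80/(39*7) - 38 = -43*(-80/39) - 38 = 3440/39 - 38 = 1958/39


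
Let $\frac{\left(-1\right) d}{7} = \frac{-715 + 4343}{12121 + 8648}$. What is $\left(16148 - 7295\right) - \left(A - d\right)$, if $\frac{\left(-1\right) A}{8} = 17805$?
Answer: $\frac{448882703}{2967} \approx 1.5129 \cdot 10^{5}$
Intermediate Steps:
$A = -142440$ ($A = \left(-8\right) 17805 = -142440$)
$d = - \frac{3628}{2967}$ ($d = - 7 \frac{-715 + 4343}{12121 + 8648} = - 7 \cdot \frac{3628}{20769} = - 7 \cdot 3628 \cdot \frac{1}{20769} = \left(-7\right) \frac{3628}{20769} = - \frac{3628}{2967} \approx -1.2228$)
$\left(16148 - 7295\right) - \left(A - d\right) = \left(16148 - 7295\right) - - \frac{422615852}{2967} = \left(16148 - 7295\right) + \left(- \frac{3628}{2967} + 142440\right) = 8853 + \frac{422615852}{2967} = \frac{448882703}{2967}$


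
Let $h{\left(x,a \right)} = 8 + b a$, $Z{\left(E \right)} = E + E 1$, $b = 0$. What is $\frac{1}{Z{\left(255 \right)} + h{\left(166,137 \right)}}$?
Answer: $\frac{1}{518} \approx 0.0019305$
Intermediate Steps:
$Z{\left(E \right)} = 2 E$ ($Z{\left(E \right)} = E + E = 2 E$)
$h{\left(x,a \right)} = 8$ ($h{\left(x,a \right)} = 8 + 0 a = 8 + 0 = 8$)
$\frac{1}{Z{\left(255 \right)} + h{\left(166,137 \right)}} = \frac{1}{2 \cdot 255 + 8} = \frac{1}{510 + 8} = \frac{1}{518}$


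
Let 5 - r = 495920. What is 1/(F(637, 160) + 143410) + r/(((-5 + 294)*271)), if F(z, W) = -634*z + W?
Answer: -129080801839/20385495872 ≈ -6.3320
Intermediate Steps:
r = -495915 (r = 5 - 1*495920 = 5 - 495920 = -495915)
F(z, W) = W - 634*z
1/(F(637, 160) + 143410) + r/(((-5 + 294)*271)) = 1/((160 - 634*637) + 143410) - 495915*1/(271*(-5 + 294)) = 1/((160 - 403858) + 143410) - 495915/(289*271) = 1/(-403698 + 143410) - 495915/78319 = 1/(-260288) - 495915*1/78319 = -1/260288 - 495915/78319 = -129080801839/20385495872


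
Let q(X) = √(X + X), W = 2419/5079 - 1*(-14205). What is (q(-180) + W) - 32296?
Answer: -91881770/5079 + 6*I*√10 ≈ -18091.0 + 18.974*I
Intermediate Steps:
W = 72149614/5079 (W = 2419*(1/5079) + 14205 = 2419/5079 + 14205 = 72149614/5079 ≈ 14205.)
q(X) = √2*√X (q(X) = √(2*X) = √2*√X)
(q(-180) + W) - 32296 = (√2*√(-180) + 72149614/5079) - 32296 = (√2*(6*I*√5) + 72149614/5079) - 32296 = (6*I*√10 + 72149614/5079) - 32296 = (72149614/5079 + 6*I*√10) - 32296 = -91881770/5079 + 6*I*√10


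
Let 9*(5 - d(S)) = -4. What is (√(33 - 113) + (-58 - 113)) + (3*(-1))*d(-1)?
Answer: -562/3 + 4*I*√5 ≈ -187.33 + 8.9443*I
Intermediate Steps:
d(S) = 49/9 (d(S) = 5 - ⅑*(-4) = 5 + 4/9 = 49/9)
(√(33 - 113) + (-58 - 113)) + (3*(-1))*d(-1) = (√(33 - 113) + (-58 - 113)) + (3*(-1))*(49/9) = (√(-80) - 171) - 3*49/9 = (4*I*√5 - 171) - 49/3 = (-171 + 4*I*√5) - 49/3 = -562/3 + 4*I*√5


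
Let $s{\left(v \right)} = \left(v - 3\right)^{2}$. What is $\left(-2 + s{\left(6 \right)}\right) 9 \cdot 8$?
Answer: $504$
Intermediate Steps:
$s{\left(v \right)} = \left(-3 + v\right)^{2}$
$\left(-2 + s{\left(6 \right)}\right) 9 \cdot 8 = \left(-2 + \left(-3 + 6\right)^{2}\right) 9 \cdot 8 = \left(-2 + 3^{2}\right) 9 \cdot 8 = \left(-2 + 9\right) 9 \cdot 8 = 7 \cdot 9 \cdot 8 = 63 \cdot 8 = 504$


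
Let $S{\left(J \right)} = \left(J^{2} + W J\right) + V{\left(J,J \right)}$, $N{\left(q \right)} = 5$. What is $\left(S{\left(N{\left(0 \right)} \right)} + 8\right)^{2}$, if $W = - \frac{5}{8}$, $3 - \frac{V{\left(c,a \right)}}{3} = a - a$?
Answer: $\frac{96721}{64} \approx 1511.3$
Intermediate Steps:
$V{\left(c,a \right)} = 9$ ($V{\left(c,a \right)} = 9 - 3 \left(a - a\right) = 9 - 0 = 9 + 0 = 9$)
$W = - \frac{5}{8}$ ($W = \left(-5\right) \frac{1}{8} = - \frac{5}{8} \approx -0.625$)
$S{\left(J \right)} = 9 + J^{2} - \frac{5 J}{8}$ ($S{\left(J \right)} = \left(J^{2} - \frac{5 J}{8}\right) + 9 = 9 + J^{2} - \frac{5 J}{8}$)
$\left(S{\left(N{\left(0 \right)} \right)} + 8\right)^{2} = \left(\left(9 + 5^{2} - \frac{25}{8}\right) + 8\right)^{2} = \left(\left(9 + 25 - \frac{25}{8}\right) + 8\right)^{2} = \left(\frac{247}{8} + 8\right)^{2} = \left(\frac{311}{8}\right)^{2} = \frac{96721}{64}$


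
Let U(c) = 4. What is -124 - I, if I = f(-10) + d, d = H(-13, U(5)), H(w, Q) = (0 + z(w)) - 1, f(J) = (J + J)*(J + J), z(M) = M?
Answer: -510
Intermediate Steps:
f(J) = 4*J² (f(J) = (2*J)*(2*J) = 4*J²)
H(w, Q) = -1 + w (H(w, Q) = (0 + w) - 1 = w - 1 = -1 + w)
d = -14 (d = -1 - 13 = -14)
I = 386 (I = 4*(-10)² - 14 = 4*100 - 14 = 400 - 14 = 386)
-124 - I = -124 - 1*386 = -124 - 386 = -510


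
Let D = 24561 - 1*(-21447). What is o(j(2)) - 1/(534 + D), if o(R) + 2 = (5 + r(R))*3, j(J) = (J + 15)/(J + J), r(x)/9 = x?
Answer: 11891479/93084 ≈ 127.75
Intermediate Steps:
r(x) = 9*x
j(J) = (15 + J)/(2*J) (j(J) = (15 + J)/((2*J)) = (15 + J)*(1/(2*J)) = (15 + J)/(2*J))
o(R) = 13 + 27*R (o(R) = -2 + (5 + 9*R)*3 = -2 + (15 + 27*R) = 13 + 27*R)
D = 46008 (D = 24561 + 21447 = 46008)
o(j(2)) - 1/(534 + D) = (13 + 27*((½)*(15 + 2)/2)) - 1/(534 + 46008) = (13 + 27*((½)*(½)*17)) - 1/46542 = (13 + 27*(17/4)) - 1*1/46542 = (13 + 459/4) - 1/46542 = 511/4 - 1/46542 = 11891479/93084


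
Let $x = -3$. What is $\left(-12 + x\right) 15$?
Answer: $-225$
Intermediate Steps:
$\left(-12 + x\right) 15 = \left(-12 - 3\right) 15 = \left(-15\right) 15 = -225$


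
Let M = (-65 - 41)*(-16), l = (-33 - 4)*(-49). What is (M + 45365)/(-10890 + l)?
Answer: -47061/9077 ≈ -5.1846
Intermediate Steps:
l = 1813 (l = -37*(-49) = 1813)
M = 1696 (M = -106*(-16) = 1696)
(M + 45365)/(-10890 + l) = (1696 + 45365)/(-10890 + 1813) = 47061/(-9077) = 47061*(-1/9077) = -47061/9077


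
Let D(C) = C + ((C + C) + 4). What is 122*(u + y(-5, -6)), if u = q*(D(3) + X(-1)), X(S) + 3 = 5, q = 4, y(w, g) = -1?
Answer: 7198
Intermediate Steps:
D(C) = 4 + 3*C (D(C) = C + (2*C + 4) = C + (4 + 2*C) = 4 + 3*C)
X(S) = 2 (X(S) = -3 + 5 = 2)
u = 60 (u = 4*((4 + 3*3) + 2) = 4*((4 + 9) + 2) = 4*(13 + 2) = 4*15 = 60)
122*(u + y(-5, -6)) = 122*(60 - 1) = 122*59 = 7198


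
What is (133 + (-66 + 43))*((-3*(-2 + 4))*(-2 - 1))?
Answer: 1980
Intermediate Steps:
(133 + (-66 + 43))*((-3*(-2 + 4))*(-2 - 1)) = (133 - 23)*(-3*2*(-3)) = 110*(-6*(-3)) = 110*18 = 1980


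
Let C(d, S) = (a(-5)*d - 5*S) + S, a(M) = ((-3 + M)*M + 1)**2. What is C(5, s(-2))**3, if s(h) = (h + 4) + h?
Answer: 593763030125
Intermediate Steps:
s(h) = 4 + 2*h (s(h) = (4 + h) + h = 4 + 2*h)
a(M) = (1 + M*(-3 + M))**2 (a(M) = (M*(-3 + M) + 1)**2 = (1 + M*(-3 + M))**2)
C(d, S) = -4*S + 1681*d (C(d, S) = ((1 + (-5)**2 - 3*(-5))**2*d - 5*S) + S = ((1 + 25 + 15)**2*d - 5*S) + S = (41**2*d - 5*S) + S = (1681*d - 5*S) + S = (-5*S + 1681*d) + S = -4*S + 1681*d)
C(5, s(-2))**3 = (-4*(4 + 2*(-2)) + 1681*5)**3 = (-4*(4 - 4) + 8405)**3 = (-4*0 + 8405)**3 = (0 + 8405)**3 = 8405**3 = 593763030125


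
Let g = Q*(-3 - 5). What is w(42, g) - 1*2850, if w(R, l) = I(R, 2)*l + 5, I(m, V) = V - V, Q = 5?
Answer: -2845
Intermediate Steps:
I(m, V) = 0
g = -40 (g = 5*(-3 - 5) = 5*(-8) = -40)
w(R, l) = 5 (w(R, l) = 0*l + 5 = 0 + 5 = 5)
w(42, g) - 1*2850 = 5 - 1*2850 = 5 - 2850 = -2845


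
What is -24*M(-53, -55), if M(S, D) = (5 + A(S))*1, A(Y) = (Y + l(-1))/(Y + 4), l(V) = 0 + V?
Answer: -7176/49 ≈ -146.45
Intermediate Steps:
l(V) = V
A(Y) = (-1 + Y)/(4 + Y) (A(Y) = (Y - 1)/(Y + 4) = (-1 + Y)/(4 + Y))
M(S, D) = 5 + (-1 + S)/(4 + S) (M(S, D) = (5 + (-1 + S)/(4 + S))*1 = 5 + (-1 + S)/(4 + S))
-24*M(-53, -55) = -24*(19 + 6*(-53))/(4 - 53) = -24*(19 - 318)/(-49) = -(-24)*(-299)/49 = -24*299/49 = -7176/49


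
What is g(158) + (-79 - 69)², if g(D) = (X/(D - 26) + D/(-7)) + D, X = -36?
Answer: 1697015/77 ≈ 22039.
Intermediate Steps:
g(D) = -36/(-26 + D) + 6*D/7 (g(D) = (-36/(D - 26) + D/(-7)) + D = (-36/(-26 + D) + D*(-⅐)) + D = (-36/(-26 + D) - D/7) + D = -36/(-26 + D) + 6*D/7)
g(158) + (-79 - 69)² = 6*(-42 + 158² - 26*158)/(7*(-26 + 158)) + (-79 - 69)² = (6/7)*(-42 + 24964 - 4108)/132 + (-148)² = (6/7)*(1/132)*20814 + 21904 = 10407/77 + 21904 = 1697015/77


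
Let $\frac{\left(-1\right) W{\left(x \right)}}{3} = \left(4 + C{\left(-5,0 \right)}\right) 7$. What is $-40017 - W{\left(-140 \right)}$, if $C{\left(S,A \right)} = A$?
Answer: $-39933$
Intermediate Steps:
$W{\left(x \right)} = -84$ ($W{\left(x \right)} = - 3 \left(4 + 0\right) 7 = - 3 \cdot 4 \cdot 7 = \left(-3\right) 28 = -84$)
$-40017 - W{\left(-140 \right)} = -40017 - -84 = -40017 + 84 = -39933$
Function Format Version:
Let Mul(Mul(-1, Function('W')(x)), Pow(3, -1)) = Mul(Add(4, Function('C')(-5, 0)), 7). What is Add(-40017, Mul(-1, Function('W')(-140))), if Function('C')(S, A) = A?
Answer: -39933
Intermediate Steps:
Function('W')(x) = -84 (Function('W')(x) = Mul(-3, Mul(Add(4, 0), 7)) = Mul(-3, Mul(4, 7)) = Mul(-3, 28) = -84)
Add(-40017, Mul(-1, Function('W')(-140))) = Add(-40017, Mul(-1, -84)) = Add(-40017, 84) = -39933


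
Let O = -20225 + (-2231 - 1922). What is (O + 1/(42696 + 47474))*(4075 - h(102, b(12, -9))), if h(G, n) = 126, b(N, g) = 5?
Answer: -8680550658791/90170 ≈ -9.6269e+7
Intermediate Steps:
O = -24378 (O = -20225 - 4153 = -24378)
(O + 1/(42696 + 47474))*(4075 - h(102, b(12, -9))) = (-24378 + 1/(42696 + 47474))*(4075 - 1*126) = (-24378 + 1/90170)*(4075 - 126) = (-24378 + 1/90170)*3949 = -2198164259/90170*3949 = -8680550658791/90170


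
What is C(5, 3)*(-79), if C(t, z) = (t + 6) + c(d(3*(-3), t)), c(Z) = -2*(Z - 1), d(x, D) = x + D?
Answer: -1659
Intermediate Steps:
d(x, D) = D + x
c(Z) = 2 - 2*Z (c(Z) = -2*(-1 + Z) = 2 - 2*Z)
C(t, z) = 26 - t (C(t, z) = (t + 6) + (2 - 2*(t + 3*(-3))) = (6 + t) + (2 - 2*(t - 9)) = (6 + t) + (2 - 2*(-9 + t)) = (6 + t) + (2 + (18 - 2*t)) = (6 + t) + (20 - 2*t) = 26 - t)
C(5, 3)*(-79) = (26 - 1*5)*(-79) = (26 - 5)*(-79) = 21*(-79) = -1659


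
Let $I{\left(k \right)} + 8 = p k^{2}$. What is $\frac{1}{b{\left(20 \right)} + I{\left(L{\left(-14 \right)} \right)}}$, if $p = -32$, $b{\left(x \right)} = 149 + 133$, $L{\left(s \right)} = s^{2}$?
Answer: $- \frac{1}{1229038} \approx -8.1364 \cdot 10^{-7}$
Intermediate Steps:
$b{\left(x \right)} = 282$
$I{\left(k \right)} = -8 - 32 k^{2}$
$\frac{1}{b{\left(20 \right)} + I{\left(L{\left(-14 \right)} \right)}} = \frac{1}{282 - \left(8 + 32 \left(\left(-14\right)^{2}\right)^{2}\right)} = \frac{1}{282 - \left(8 + 32 \cdot 196^{2}\right)} = \frac{1}{282 - 1229320} = \frac{1}{-1229038} = - \frac{1}{1229038}$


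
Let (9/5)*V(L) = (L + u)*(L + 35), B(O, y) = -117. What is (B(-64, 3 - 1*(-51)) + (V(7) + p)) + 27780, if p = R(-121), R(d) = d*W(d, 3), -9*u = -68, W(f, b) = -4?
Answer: 769139/27 ≈ 28487.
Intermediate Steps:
u = 68/9 (u = -⅑*(-68) = 68/9 ≈ 7.5556)
V(L) = 5*(35 + L)*(68/9 + L)/9 (V(L) = 5*((L + 68/9)*(L + 35))/9 = 5*((68/9 + L)*(35 + L))/9 = 5*((35 + L)*(68/9 + L))/9 = 5*(35 + L)*(68/9 + L)/9)
R(d) = -4*d (R(d) = d*(-4) = -4*d)
p = 484 (p = -4*(-121) = 484)
(B(-64, 3 - 1*(-51)) + (V(7) + p)) + 27780 = (-117 + ((11900/81 + (5/9)*7² + (1915/81)*7) + 484)) + 27780 = (-117 + ((11900/81 + (5/9)*49 + 13405/81) + 484)) + 27780 = (-117 + ((11900/81 + 245/9 + 13405/81) + 484)) + 27780 = (-117 + (9170/27 + 484)) + 27780 = (-117 + 22238/27) + 27780 = 19079/27 + 27780 = 769139/27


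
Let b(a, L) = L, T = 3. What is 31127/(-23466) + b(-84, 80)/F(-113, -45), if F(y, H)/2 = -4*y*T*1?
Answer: -1146377/883886 ≈ -1.2970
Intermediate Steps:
F(y, H) = -24*y (F(y, H) = 2*(-4*y*3*1) = 2*(-12*y*1) = 2*(-12*y) = -24*y)
31127/(-23466) + b(-84, 80)/F(-113, -45) = 31127/(-23466) + 80/((-24*(-113))) = 31127*(-1/23466) + 80/2712 = -31127/23466 + 80*(1/2712) = -31127/23466 + 10/339 = -1146377/883886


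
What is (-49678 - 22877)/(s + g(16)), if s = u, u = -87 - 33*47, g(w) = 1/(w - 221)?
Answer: 14873775/335791 ≈ 44.295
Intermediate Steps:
g(w) = 1/(-221 + w)
u = -1638 (u = -87 - 1551 = -1638)
s = -1638
(-49678 - 22877)/(s + g(16)) = (-49678 - 22877)/(-1638 + 1/(-221 + 16)) = -72555/(-1638 + 1/(-205)) = -72555/(-1638 - 1/205) = -72555/(-335791/205) = -72555*(-205/335791) = 14873775/335791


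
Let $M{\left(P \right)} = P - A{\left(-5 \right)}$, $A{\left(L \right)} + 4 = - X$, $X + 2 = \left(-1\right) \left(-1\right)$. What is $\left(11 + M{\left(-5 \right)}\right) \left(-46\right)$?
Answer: $-414$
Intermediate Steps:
$X = -1$ ($X = -2 - -1 = -2 + 1 = -1$)
$A{\left(L \right)} = -3$ ($A{\left(L \right)} = -4 - -1 = -4 + 1 = -3$)
$M{\left(P \right)} = 3 + P$ ($M{\left(P \right)} = P - -3 = P + 3 = 3 + P$)
$\left(11 + M{\left(-5 \right)}\right) \left(-46\right) = \left(11 + \left(3 - 5\right)\right) \left(-46\right) = \left(11 - 2\right) \left(-46\right) = 9 \left(-46\right) = -414$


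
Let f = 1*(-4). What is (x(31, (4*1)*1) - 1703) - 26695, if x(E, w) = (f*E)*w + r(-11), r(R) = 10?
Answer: -28884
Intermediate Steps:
f = -4
x(E, w) = 10 - 4*E*w (x(E, w) = (-4*E)*w + 10 = -4*E*w + 10 = 10 - 4*E*w)
(x(31, (4*1)*1) - 1703) - 26695 = ((10 - 4*31*(4*1)*1) - 1703) - 26695 = ((10 - 4*31*4*1) - 1703) - 26695 = ((10 - 4*31*4) - 1703) - 26695 = ((10 - 496) - 1703) - 26695 = (-486 - 1703) - 26695 = -2189 - 26695 = -28884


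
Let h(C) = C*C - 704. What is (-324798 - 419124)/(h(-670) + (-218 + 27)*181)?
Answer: -247974/137875 ≈ -1.7985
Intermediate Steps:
h(C) = -704 + C**2 (h(C) = C**2 - 704 = -704 + C**2)
(-324798 - 419124)/(h(-670) + (-218 + 27)*181) = (-324798 - 419124)/((-704 + (-670)**2) + (-218 + 27)*181) = -743922/((-704 + 448900) - 191*181) = -743922/(448196 - 34571) = -743922/413625 = -743922*1/413625 = -247974/137875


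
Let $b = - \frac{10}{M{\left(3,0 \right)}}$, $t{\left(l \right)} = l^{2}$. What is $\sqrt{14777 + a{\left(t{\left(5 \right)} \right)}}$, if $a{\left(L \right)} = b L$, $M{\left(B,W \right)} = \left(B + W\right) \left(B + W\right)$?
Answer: $\frac{\sqrt{132743}}{3} \approx 121.45$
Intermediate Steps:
$M{\left(B,W \right)} = \left(B + W\right)^{2}$
$b = - \frac{10}{9}$ ($b = - \frac{10}{\left(3 + 0\right)^{2}} = - \frac{10}{3^{2}} = - \frac{10}{9} \approx -1.1111$)
$a{\left(L \right)} = - \frac{10 L}{9}$
$\sqrt{14777 + a{\left(t{\left(5 \right)} \right)}} = \sqrt{14777 - \frac{10 \cdot 5^{2}}{9}} = \sqrt{14777 - \frac{250}{9}} = \sqrt{\frac{132743}{9}} = \frac{\sqrt{132743}}{3}$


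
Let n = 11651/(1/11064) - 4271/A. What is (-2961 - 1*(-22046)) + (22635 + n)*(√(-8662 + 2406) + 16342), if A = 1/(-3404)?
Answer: 2344550528871 + 573871132*I*√391 ≈ 2.3445e+12 + 1.1348e+10*I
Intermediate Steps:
A = -1/3404 ≈ -0.00029377
n = 143445148 (n = 11651/(1/11064) - 4271/(-1/3404) = 11651/(1/11064) - 4271*(-3404) = 11651*11064 + 14538484 = 128906664 + 14538484 = 143445148)
(-2961 - 1*(-22046)) + (22635 + n)*(√(-8662 + 2406) + 16342) = (-2961 - 1*(-22046)) + (22635 + 143445148)*(√(-8662 + 2406) + 16342) = (-2961 + 22046) + 143467783*(√(-6256) + 16342) = 19085 + 143467783*(4*I*√391 + 16342) = 19085 + 143467783*(16342 + 4*I*√391) = 19085 + (2344550509786 + 573871132*I*√391) = 2344550528871 + 573871132*I*√391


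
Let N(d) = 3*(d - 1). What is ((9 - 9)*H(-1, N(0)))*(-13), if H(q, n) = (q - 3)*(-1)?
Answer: 0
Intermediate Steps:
N(d) = -3 + 3*d (N(d) = 3*(-1 + d) = -3 + 3*d)
H(q, n) = 3 - q (H(q, n) = (-3 + q)*(-1) = 3 - q)
((9 - 9)*H(-1, N(0)))*(-13) = ((9 - 9)*(3 - 1*(-1)))*(-13) = (0*(3 + 1))*(-13) = (0*4)*(-13) = 0*(-13) = 0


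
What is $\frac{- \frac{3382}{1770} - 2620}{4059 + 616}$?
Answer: $- \frac{2320391}{4137375} \approx -0.56084$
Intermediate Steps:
$\frac{- \frac{3382}{1770} - 2620}{4059 + 616} = \frac{\left(-3382\right) \frac{1}{1770} - 2620}{4675} = \left(- \frac{1691}{885} - 2620\right) \frac{1}{4675} = \left(- \frac{2320391}{885}\right) \frac{1}{4675} = - \frac{2320391}{4137375}$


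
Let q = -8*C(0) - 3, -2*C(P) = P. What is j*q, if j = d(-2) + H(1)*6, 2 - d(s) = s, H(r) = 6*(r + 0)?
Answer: -120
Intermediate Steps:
H(r) = 6*r
d(s) = 2 - s
C(P) = -P/2
q = -3 (q = -(-4)*0 - 3 = -8*0 - 3 = 0 - 3 = -3)
j = 40 (j = (2 - 1*(-2)) + (6*1)*6 = (2 + 2) + 6*6 = 4 + 36 = 40)
j*q = 40*(-3) = -120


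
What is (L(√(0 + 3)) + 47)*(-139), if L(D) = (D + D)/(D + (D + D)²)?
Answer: -306773/47 - 1112*√3/47 ≈ -6568.1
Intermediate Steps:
L(D) = 2*D/(D + 4*D²) (L(D) = (2*D)/(D + (2*D)²) = (2*D)/(D + 4*D²) = 2*D/(D + 4*D²))
(L(√(0 + 3)) + 47)*(-139) = (2/(1 + 4*√(0 + 3)) + 47)*(-139) = (2/(1 + 4*√3) + 47)*(-139) = (47 + 2/(1 + 4*√3))*(-139) = -6533 - 278/(1 + 4*√3)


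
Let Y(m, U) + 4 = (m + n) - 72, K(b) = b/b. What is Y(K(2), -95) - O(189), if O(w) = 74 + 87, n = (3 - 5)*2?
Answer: -240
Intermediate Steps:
n = -4 (n = -2*2 = -4)
K(b) = 1
Y(m, U) = -80 + m (Y(m, U) = -4 + ((m - 4) - 72) = -4 + ((-4 + m) - 72) = -4 + (-76 + m) = -80 + m)
O(w) = 161
Y(K(2), -95) - O(189) = (-80 + 1) - 1*161 = -79 - 161 = -240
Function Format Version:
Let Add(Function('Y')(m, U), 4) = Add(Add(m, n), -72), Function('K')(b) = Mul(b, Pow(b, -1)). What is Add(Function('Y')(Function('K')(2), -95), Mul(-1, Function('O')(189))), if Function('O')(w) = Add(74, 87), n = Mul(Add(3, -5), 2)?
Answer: -240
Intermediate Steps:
n = -4 (n = Mul(-2, 2) = -4)
Function('K')(b) = 1
Function('Y')(m, U) = Add(-80, m) (Function('Y')(m, U) = Add(-4, Add(Add(m, -4), -72)) = Add(-4, Add(Add(-4, m), -72)) = Add(-4, Add(-76, m)) = Add(-80, m))
Function('O')(w) = 161
Add(Function('Y')(Function('K')(2), -95), Mul(-1, Function('O')(189))) = Add(Add(-80, 1), Mul(-1, 161)) = Add(-79, -161) = -240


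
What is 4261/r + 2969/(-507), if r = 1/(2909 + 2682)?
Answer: 12078385288/507 ≈ 2.3823e+7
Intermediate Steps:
r = 1/5591 ≈ 0.00017886
4261/r + 2969/(-507) = 4261/(1/5591) + 2969/(-507) = 4261*5591 + 2969*(-1/507) = 23823251 - 2969/507 = 12078385288/507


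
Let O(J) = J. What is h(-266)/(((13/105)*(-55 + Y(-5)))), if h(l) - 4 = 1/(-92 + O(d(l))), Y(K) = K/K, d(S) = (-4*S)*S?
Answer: -39636205/66249144 ≈ -0.59829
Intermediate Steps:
d(S) = -4*S²
Y(K) = 1
h(l) = 4 + 1/(-92 - 4*l²)
h(-266)/(((13/105)*(-55 + Y(-5)))) = ((367 + 16*(-266)²)/(4*(23 + (-266)²)))/(((13/105)*(-55 + 1))) = ((367 + 16*70756)/(4*(23 + 70756)))/(((13*(1/105))*(-54))) = ((¼)*(367 + 1132096)/70779)/(((13/105)*(-54))) = ((¼)*(1/70779)*1132463)/(-234/35) = (1132463/283116)*(-35/234) = -39636205/66249144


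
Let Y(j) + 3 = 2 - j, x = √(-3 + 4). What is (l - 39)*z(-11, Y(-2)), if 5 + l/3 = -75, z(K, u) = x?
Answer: -279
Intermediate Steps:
x = 1 (x = √1 = 1)
Y(j) = -1 - j (Y(j) = -3 + (2 - j) = -1 - j)
z(K, u) = 1
l = -240 (l = -15 + 3*(-75) = -15 - 225 = -240)
(l - 39)*z(-11, Y(-2)) = (-240 - 39)*1 = -279*1 = -279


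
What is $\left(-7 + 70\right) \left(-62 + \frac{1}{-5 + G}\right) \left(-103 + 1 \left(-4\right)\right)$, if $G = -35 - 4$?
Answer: $\frac{18396189}{44} \approx 4.181 \cdot 10^{5}$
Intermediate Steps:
$G = -39$ ($G = -35 - 4 = -39$)
$\left(-7 + 70\right) \left(-62 + \frac{1}{-5 + G}\right) \left(-103 + 1 \left(-4\right)\right) = \left(-7 + 70\right) \left(-62 + \frac{1}{-5 - 39}\right) \left(-103 + 1 \left(-4\right)\right) = 63 \left(-62 + \frac{1}{-44}\right) \left(-103 - 4\right) = 63 \left(-62 - \frac{1}{44}\right) \left(-107\right) = 63 \left(- \frac{2729}{44}\right) \left(-107\right) = \left(- \frac{171927}{44}\right) \left(-107\right) = \frac{18396189}{44}$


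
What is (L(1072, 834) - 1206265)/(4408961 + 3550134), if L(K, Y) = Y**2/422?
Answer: -254174137/1679369045 ≈ -0.15135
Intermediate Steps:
L(K, Y) = Y**2/422 (L(K, Y) = Y**2*(1/422) = Y**2/422)
(L(1072, 834) - 1206265)/(4408961 + 3550134) = ((1/422)*834**2 - 1206265)/(4408961 + 3550134) = ((1/422)*695556 - 1206265)/7959095 = (347778/211 - 1206265)*(1/7959095) = -254174137/211*1/7959095 = -254174137/1679369045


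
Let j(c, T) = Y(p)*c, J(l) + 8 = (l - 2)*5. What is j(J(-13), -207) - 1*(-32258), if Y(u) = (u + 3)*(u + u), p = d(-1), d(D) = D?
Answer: 32590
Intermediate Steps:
p = -1
Y(u) = 2*u*(3 + u) (Y(u) = (3 + u)*(2*u) = 2*u*(3 + u))
J(l) = -18 + 5*l (J(l) = -8 + (l - 2)*5 = -8 + (-2 + l)*5 = -8 + (-10 + 5*l) = -18 + 5*l)
j(c, T) = -4*c (j(c, T) = (2*(-1)*(3 - 1))*c = (2*(-1)*2)*c = -4*c)
j(J(-13), -207) - 1*(-32258) = -4*(-18 + 5*(-13)) - 1*(-32258) = -4*(-18 - 65) + 32258 = -4*(-83) + 32258 = 332 + 32258 = 32590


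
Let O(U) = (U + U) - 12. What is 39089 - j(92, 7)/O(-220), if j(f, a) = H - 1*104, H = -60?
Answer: 4417016/113 ≈ 39089.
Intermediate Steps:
j(f, a) = -164 (j(f, a) = -60 - 1*104 = -60 - 104 = -164)
O(U) = -12 + 2*U (O(U) = 2*U - 12 = -12 + 2*U)
39089 - j(92, 7)/O(-220) = 39089 - (-164)/(-12 + 2*(-220)) = 39089 - (-164)/(-12 - 440) = 39089 - (-164)/(-452) = 39089 - (-164)*(-1)/452 = 39089 - 1*41/113 = 39089 - 41/113 = 4417016/113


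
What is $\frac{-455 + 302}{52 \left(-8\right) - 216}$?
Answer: $\frac{153}{632} \approx 0.24209$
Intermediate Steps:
$\frac{-455 + 302}{52 \left(-8\right) - 216} = - \frac{153}{-416 - 216} = - \frac{153}{-632} = \left(-153\right) \left(- \frac{1}{632}\right) = \frac{153}{632}$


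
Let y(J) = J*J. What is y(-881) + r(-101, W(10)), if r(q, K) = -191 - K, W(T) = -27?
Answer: 775997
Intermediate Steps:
y(J) = J²
y(-881) + r(-101, W(10)) = (-881)² + (-191 - 1*(-27)) = 776161 + (-191 + 27) = 776161 - 164 = 775997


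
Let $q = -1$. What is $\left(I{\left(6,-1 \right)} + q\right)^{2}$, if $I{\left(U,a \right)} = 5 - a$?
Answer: $25$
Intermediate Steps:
$\left(I{\left(6,-1 \right)} + q\right)^{2} = \left(\left(5 - -1\right) - 1\right)^{2} = \left(\left(5 + 1\right) - 1\right)^{2} = \left(6 - 1\right)^{2} = 5^{2} = 25$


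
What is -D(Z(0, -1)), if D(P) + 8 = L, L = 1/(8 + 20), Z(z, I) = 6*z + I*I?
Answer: 223/28 ≈ 7.9643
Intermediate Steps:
Z(z, I) = I² + 6*z (Z(z, I) = 6*z + I² = I² + 6*z)
L = 1/28 ≈ 0.035714
D(P) = -223/28 (D(P) = -8 + 1/28 = -223/28)
-D(Z(0, -1)) = -1*(-223/28) = 223/28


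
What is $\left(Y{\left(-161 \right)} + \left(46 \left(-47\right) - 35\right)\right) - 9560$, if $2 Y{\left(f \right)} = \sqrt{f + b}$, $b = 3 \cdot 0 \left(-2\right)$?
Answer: $-11757 + \frac{i \sqrt{161}}{2} \approx -11757.0 + 6.3443 i$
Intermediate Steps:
$b = 0$ ($b = 0 \left(-2\right) = 0$)
$Y{\left(f \right)} = \frac{\sqrt{f}}{2}$ ($Y{\left(f \right)} = \frac{\sqrt{f + 0}}{2} = \frac{\sqrt{f}}{2}$)
$\left(Y{\left(-161 \right)} + \left(46 \left(-47\right) - 35\right)\right) - 9560 = \left(\frac{\sqrt{-161}}{2} + \left(46 \left(-47\right) - 35\right)\right) - 9560 = \left(\frac{i \sqrt{161}}{2} - 2197\right) - 9560 = \left(-2197 + \frac{i \sqrt{161}}{2}\right) - 9560 = -11757 + \frac{i \sqrt{161}}{2}$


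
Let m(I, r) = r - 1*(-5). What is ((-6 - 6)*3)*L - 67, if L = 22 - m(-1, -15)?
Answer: -1219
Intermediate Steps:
m(I, r) = 5 + r (m(I, r) = r + 5 = 5 + r)
L = 32 (L = 22 - (5 - 15) = 22 - 1*(-10) = 22 + 10 = 32)
((-6 - 6)*3)*L - 67 = ((-6 - 6)*3)*32 - 67 = -12*3*32 - 67 = -36*32 - 67 = -1152 - 67 = -1219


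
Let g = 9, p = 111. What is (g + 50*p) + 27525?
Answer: 33084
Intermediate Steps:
(g + 50*p) + 27525 = (9 + 50*111) + 27525 = (9 + 5550) + 27525 = 5559 + 27525 = 33084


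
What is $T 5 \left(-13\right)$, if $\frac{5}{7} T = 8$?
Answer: $-728$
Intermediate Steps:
$T = \frac{56}{5}$ ($T = \frac{7}{5} \cdot 8 = \frac{56}{5} \approx 11.2$)
$T 5 \left(-13\right) = \frac{56}{5} \cdot 5 \left(-13\right) = 56 \left(-13\right) = -728$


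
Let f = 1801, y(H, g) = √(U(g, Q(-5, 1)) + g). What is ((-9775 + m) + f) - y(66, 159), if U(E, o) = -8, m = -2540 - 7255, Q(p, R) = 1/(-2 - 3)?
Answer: -17769 - √151 ≈ -17781.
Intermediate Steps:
Q(p, R) = -⅕ (Q(p, R) = 1/(-5) = -⅕)
m = -9795
y(H, g) = √(-8 + g)
((-9775 + m) + f) - y(66, 159) = ((-9775 - 9795) + 1801) - √(-8 + 159) = (-19570 + 1801) - √151 = -17769 - √151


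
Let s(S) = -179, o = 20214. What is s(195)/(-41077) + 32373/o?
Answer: 148156003/92258942 ≈ 1.6059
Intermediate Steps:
s(195)/(-41077) + 32373/o = -179/(-41077) + 32373/20214 = -179*(-1/41077) + 32373*(1/20214) = 179/41077 + 3597/2246 = 148156003/92258942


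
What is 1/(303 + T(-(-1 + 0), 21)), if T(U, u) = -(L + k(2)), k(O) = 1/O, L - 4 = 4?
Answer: 2/589 ≈ 0.0033956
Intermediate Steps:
L = 8 (L = 4 + 4 = 8)
T(U, u) = -17/2 (T(U, u) = -(8 + 1/2) = -1*17/2 = -17/2)
1/(303 + T(-(-1 + 0), 21)) = 1/(303 - 17/2) = 1/(589/2) = 2/589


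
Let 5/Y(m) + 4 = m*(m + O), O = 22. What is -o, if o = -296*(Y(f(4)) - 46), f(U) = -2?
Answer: -150146/11 ≈ -13650.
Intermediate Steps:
Y(m) = 5/(-4 + m*(22 + m)) (Y(m) = 5/(-4 + m*(m + 22)) = 5/(-4 + m*(22 + m)))
o = 150146/11 (o = -296*(5/(-4 + (-2)**2 + 22*(-2)) - 46) = -296*(5/(-4 + 4 - 44) - 46) = -296*(5/(-44) - 46) = -296*(5*(-1/44) - 46) = -296*(-5/44 - 46) = -296*(-2029/44) = 150146/11 ≈ 13650.)
-o = -1*150146/11 = -150146/11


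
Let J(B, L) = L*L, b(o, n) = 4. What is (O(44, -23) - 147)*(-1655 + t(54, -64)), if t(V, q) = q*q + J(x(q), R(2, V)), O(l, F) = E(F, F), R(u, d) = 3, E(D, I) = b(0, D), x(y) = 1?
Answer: -350350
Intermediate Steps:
E(D, I) = 4
O(l, F) = 4
J(B, L) = L²
t(V, q) = 9 + q² (t(V, q) = q*q + 3² = q² + 9 = 9 + q²)
(O(44, -23) - 147)*(-1655 + t(54, -64)) = (4 - 147)*(-1655 + (9 + (-64)²)) = -143*(-1655 + (9 + 4096)) = -143*(-1655 + 4105) = -143*2450 = -350350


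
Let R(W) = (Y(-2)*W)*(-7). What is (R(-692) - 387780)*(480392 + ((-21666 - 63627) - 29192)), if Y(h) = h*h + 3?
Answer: -129484241904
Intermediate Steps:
Y(h) = 3 + h**2 (Y(h) = h**2 + 3 = 3 + h**2)
R(W) = -49*W (R(W) = ((3 + (-2)**2)*W)*(-7) = ((3 + 4)*W)*(-7) = (7*W)*(-7) = -49*W)
(R(-692) - 387780)*(480392 + ((-21666 - 63627) - 29192)) = (-49*(-692) - 387780)*(480392 + ((-21666 - 63627) - 29192)) = (33908 - 387780)*(480392 + (-85293 - 29192)) = -353872*(480392 - 114485) = -353872*365907 = -129484241904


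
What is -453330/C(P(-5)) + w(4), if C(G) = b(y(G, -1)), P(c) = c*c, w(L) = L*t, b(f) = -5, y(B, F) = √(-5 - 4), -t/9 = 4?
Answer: 90522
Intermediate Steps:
t = -36 (t = -9*4 = -36)
y(B, F) = 3*I (y(B, F) = √(-9) = 3*I)
w(L) = -36*L (w(L) = L*(-36) = -36*L)
P(c) = c²
C(G) = -5
-453330/C(P(-5)) + w(4) = -453330/(-5) - 36*4 = -453330*(-1)/5 - 144 = -1095*(-414/5) - 144 = 90666 - 144 = 90522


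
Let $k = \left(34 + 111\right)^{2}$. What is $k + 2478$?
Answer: $23503$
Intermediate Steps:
$k = 21025$ ($k = 145^{2} = 21025$)
$k + 2478 = 21025 + 2478 = 23503$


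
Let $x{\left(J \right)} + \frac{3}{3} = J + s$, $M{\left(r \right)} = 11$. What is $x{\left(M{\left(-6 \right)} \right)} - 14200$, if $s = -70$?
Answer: $-14260$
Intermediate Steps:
$x{\left(J \right)} = -71 + J$ ($x{\left(J \right)} = -1 + \left(J - 70\right) = -1 + \left(-70 + J\right) = -71 + J$)
$x{\left(M{\left(-6 \right)} \right)} - 14200 = \left(-71 + 11\right) - 14200 = -60 - 14200 = -14260$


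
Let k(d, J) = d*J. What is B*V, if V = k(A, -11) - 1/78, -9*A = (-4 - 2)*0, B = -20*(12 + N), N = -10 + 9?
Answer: 110/39 ≈ 2.8205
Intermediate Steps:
N = -1
B = -220 (B = -20*(12 - 1) = -20*11 = -220)
A = 0 (A = -(-4 - 2)*0/9 = -(-2)*0/3 = -1/9*0 = 0)
k(d, J) = J*d
V = -1/78 (V = -11*0 - 1/78 = 0 - 1*1/78 = 0 - 1/78 = -1/78 ≈ -0.012821)
B*V = -220*(-1/78) = 110/39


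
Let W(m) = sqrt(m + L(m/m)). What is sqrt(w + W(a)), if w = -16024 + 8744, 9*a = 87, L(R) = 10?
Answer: sqrt(-65520 + 3*sqrt(177))/3 ≈ 85.297*I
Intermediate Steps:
a = 29/3 (a = (1/9)*87 = 29/3 ≈ 9.6667)
w = -7280
W(m) = sqrt(10 + m) (W(m) = sqrt(m + 10) = sqrt(10 + m))
sqrt(w + W(a)) = sqrt(-7280 + sqrt(10 + 29/3)) = sqrt(-7280 + sqrt(59/3)) = sqrt(-7280 + sqrt(177)/3)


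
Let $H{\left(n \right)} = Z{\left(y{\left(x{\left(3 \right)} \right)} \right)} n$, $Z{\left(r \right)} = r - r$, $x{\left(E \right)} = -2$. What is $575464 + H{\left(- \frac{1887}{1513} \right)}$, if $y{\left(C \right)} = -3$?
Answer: $575464$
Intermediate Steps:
$Z{\left(r \right)} = 0$
$H{\left(n \right)} = 0$ ($H{\left(n \right)} = 0 n = 0$)
$575464 + H{\left(- \frac{1887}{1513} \right)} = 575464 + 0 = 575464$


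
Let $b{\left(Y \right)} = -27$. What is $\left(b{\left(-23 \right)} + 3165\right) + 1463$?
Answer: $4601$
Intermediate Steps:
$\left(b{\left(-23 \right)} + 3165\right) + 1463 = \left(-27 + 3165\right) + 1463 = 3138 + 1463 = 4601$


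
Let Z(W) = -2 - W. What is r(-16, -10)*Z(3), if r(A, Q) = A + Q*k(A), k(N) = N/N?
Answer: 130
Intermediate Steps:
k(N) = 1
r(A, Q) = A + Q (r(A, Q) = A + Q*1 = A + Q)
r(-16, -10)*Z(3) = (-16 - 10)*(-2 - 1*3) = -26*(-2 - 3) = -26*(-5) = 130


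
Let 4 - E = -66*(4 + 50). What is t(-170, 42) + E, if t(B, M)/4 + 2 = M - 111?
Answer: 3284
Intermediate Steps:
t(B, M) = -452 + 4*M (t(B, M) = -8 + 4*(M - 111) = -8 + 4*(-111 + M) = -8 + (-444 + 4*M) = -452 + 4*M)
E = 3568 (E = 4 - (-66)*(4 + 50) = 4 - (-66)*54 = 4 - 1*(-3564) = 4 + 3564 = 3568)
t(-170, 42) + E = (-452 + 4*42) + 3568 = (-452 + 168) + 3568 = -284 + 3568 = 3284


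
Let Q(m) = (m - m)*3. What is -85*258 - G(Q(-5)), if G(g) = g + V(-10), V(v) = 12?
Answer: -21942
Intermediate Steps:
Q(m) = 0 (Q(m) = 0*3 = 0)
G(g) = 12 + g (G(g) = g + 12 = 12 + g)
-85*258 - G(Q(-5)) = -85*258 - (12 + 0) = -21930 - 1*12 = -21930 - 12 = -21942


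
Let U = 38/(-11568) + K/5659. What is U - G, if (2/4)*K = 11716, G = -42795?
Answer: 1400886641687/32731656 ≈ 42799.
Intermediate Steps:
K = 23432 (K = 2*11716 = 23432)
U = 135423167/32731656 (U = 38/(-11568) + 23432/5659 = 38*(-1/11568) + 23432*(1/5659) = -19/5784 + 23432/5659 = 135423167/32731656 ≈ 4.1374)
U - G = 135423167/32731656 - 1*(-42795) = 135423167/32731656 + 42795 = 1400886641687/32731656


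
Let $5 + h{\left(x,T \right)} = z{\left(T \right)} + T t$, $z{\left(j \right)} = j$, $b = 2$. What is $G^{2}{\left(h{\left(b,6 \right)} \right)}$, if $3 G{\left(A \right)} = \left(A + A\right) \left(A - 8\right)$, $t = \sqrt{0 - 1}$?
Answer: $\frac{2212}{9} + 1376 i \approx 245.78 + 1376.0 i$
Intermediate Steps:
$t = i$ ($t = \sqrt{-1} = i \approx 1.0 i$)
$h{\left(x,T \right)} = -5 + T + i T$ ($h{\left(x,T \right)} = -5 + \left(T + T i\right) = -5 + \left(T + i T\right) = -5 + T + i T$)
$G{\left(A \right)} = \frac{2 A \left(-8 + A\right)}{3}$ ($G{\left(A \right)} = \frac{\left(A + A\right) \left(A - 8\right)}{3} = \frac{2 A \left(-8 + A\right)}{3}$)
$G^{2}{\left(h{\left(b,6 \right)} \right)} = \left(\frac{2 \left(-5 + 6 + i 6\right) \left(-8 + \left(-5 + 6 + i 6\right)\right)}{3}\right)^{2} = \left(\frac{2 \left(-5 + 6 + 6 i\right) \left(-8 + \left(-5 + 6 + 6 i\right)\right)}{3}\right)^{2} = \left(\frac{2 \left(1 + 6 i\right) \left(-8 + \left(1 + 6 i\right)\right)}{3}\right)^{2} = \left(\frac{2 \left(1 + 6 i\right) \left(-7 + 6 i\right)}{3}\right)^{2} = \frac{4 \left(1 + 6 i\right)^{2} \left(-7 + 6 i\right)^{2}}{9}$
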